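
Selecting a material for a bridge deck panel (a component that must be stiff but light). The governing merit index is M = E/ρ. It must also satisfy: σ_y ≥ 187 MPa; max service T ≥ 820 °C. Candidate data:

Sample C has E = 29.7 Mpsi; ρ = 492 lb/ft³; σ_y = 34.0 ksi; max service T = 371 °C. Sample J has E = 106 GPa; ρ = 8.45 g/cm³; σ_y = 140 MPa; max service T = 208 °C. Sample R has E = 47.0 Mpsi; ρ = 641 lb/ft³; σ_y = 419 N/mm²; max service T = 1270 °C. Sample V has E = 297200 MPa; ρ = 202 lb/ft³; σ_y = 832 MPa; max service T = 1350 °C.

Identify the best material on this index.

sample V

Screen on constraints: σ_y ≥ 187 MPa; max service T ≥ 820 °C. Survivors: sample R, sample V.
Normalizing units and computing the index:
  sample R: E = 324.1 GPa, ρ = 10270 kg/m³
  sample V: E = 297.2 GPa, ρ = 3236 kg/m³
  sample V: M = 91.8 MN·m/kg
  sample R: M = 31.6 MN·m/kg
Highest index: sample V.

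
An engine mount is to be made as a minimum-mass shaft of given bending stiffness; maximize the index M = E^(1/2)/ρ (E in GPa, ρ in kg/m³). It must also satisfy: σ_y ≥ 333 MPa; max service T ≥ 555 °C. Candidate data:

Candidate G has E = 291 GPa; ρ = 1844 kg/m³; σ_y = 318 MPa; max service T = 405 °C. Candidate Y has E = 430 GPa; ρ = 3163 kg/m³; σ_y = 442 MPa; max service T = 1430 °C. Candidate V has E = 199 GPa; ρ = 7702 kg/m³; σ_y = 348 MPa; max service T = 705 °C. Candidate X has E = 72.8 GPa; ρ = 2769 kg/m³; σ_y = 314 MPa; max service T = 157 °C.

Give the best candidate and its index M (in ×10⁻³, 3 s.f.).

candidate Y, M = 6.56×10⁻³

Screen on constraints: σ_y ≥ 333 MPa; max service T ≥ 555 °C. Survivors: candidate Y, candidate V.
Computing M directly (units already consistent):
  candidate Y: M = 6.56×10⁻³
  candidate V: M = 1.83×10⁻³
Candidate Y has the largest M.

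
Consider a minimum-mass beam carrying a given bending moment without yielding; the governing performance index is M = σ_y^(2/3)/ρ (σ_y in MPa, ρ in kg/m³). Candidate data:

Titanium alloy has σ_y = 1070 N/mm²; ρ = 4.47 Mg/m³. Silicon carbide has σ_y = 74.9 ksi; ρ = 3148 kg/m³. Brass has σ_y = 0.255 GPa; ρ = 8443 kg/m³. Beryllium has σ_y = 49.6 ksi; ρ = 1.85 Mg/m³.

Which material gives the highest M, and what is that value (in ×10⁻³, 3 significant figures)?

beryllium, M = 26.4×10⁻³

After converting to SI:
  titanium alloy: σ_y = 1070 MPa, ρ = 4470 kg/m³
  silicon carbide: σ_y = 516.4 MPa, ρ = 3148 kg/m³
  brass: σ_y = 255.0 MPa, ρ = 8443 kg/m³
  beryllium: σ_y = 342.0 MPa, ρ = 1850 kg/m³
  beryllium: M = 26.4×10⁻³
  titanium alloy: M = 23.4×10⁻³
  silicon carbide: M = 20.4×10⁻³
  brass: M = 4.76×10⁻³
Beryllium ranks first.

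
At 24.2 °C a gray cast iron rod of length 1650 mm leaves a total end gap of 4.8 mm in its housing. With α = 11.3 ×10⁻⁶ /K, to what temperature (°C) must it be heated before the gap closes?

282 °C

α·L₀·ΔT = 4.8 mm ⇒ ΔT = 4.8 / (11.3×10⁻⁶ × 1650.0) = 257.4 K.
T = 24.2 + 257.4 = 281.6 °C.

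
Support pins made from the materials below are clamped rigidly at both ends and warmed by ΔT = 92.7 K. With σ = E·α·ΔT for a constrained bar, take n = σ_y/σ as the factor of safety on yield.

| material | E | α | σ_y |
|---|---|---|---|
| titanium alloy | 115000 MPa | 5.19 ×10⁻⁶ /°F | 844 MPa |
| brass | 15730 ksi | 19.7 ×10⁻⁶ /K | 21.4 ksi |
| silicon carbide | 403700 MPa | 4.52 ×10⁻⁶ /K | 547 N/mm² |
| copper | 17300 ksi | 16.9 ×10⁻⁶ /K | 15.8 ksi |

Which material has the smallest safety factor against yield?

Converting E to GPa, α to ×10⁻⁶/K, σ_y to MPa, then σ and n for each:
  titanium alloy: E = 115.0, α = 9.34, σ_y = 844.0 → σ = 99.6 MPa, n = 8.47
  brass: E = 108.5, α = 19.7, σ_y = 147.5 → σ = 198 MPa, n = 0.745
  silicon carbide: E = 403.7, α = 4.52, σ_y = 547.0 → σ = 169 MPa, n = 3.23
  copper: E = 119.3, α = 16.9, σ_y = 108.9 → σ = 187 MPa, n = 0.583
The minimum is copper at n = 0.583.

copper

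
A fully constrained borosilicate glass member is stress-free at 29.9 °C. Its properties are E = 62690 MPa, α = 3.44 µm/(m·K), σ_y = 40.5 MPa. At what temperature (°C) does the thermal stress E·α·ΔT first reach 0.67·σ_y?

E = 62690 MPa = 62.69 GPa.
E·α·ΔT = 27.14 MPa ⇒ ΔT = 27.14 / (62.69×10³ × 3.44×10⁻⁶) = 125.8 K.
T = 29.9 + 125.8 = 155.7 °C.

156 °C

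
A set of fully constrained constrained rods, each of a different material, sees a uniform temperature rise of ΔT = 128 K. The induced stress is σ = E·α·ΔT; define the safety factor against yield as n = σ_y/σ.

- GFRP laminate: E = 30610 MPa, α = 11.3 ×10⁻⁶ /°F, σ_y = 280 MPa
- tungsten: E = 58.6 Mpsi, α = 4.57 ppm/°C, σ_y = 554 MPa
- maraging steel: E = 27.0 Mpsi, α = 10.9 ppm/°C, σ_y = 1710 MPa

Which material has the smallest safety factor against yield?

In consistent units (E in GPa, α in ×10⁻⁶/K, σ_y in MPa):
  GFRP laminate: E = 30.61, α = 20.3, σ_y = 280.0 → σ = 79.7 MPa, n = 3.51
  tungsten: E = 404.0, α = 4.57, σ_y = 554.0 → σ = 236 MPa, n = 2.34
  maraging steel: E = 186.2, α = 10.9, σ_y = 1710 → σ = 260 MPa, n = 6.58
Smallest n: tungsten with n = 2.34.

tungsten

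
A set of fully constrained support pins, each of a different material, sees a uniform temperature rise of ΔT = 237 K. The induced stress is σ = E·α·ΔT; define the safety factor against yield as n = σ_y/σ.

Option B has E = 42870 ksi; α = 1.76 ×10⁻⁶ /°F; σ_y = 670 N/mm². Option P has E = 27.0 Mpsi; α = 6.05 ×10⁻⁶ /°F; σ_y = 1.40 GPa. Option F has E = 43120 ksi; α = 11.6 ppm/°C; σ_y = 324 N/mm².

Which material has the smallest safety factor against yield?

option F

With everything in SI (GPa, ×10⁻⁶/K, MPa):
  option B: E = 295.6, α = 3.17, σ_y = 670.0 → σ = 222 MPa, n = 3.02
  option P: E = 186.2, α = 10.9, σ_y = 1400 → σ = 480 MPa, n = 2.91
  option F: E = 297.3, α = 11.6, σ_y = 324.0 → σ = 817 MPa, n = 0.396
Smallest n: option F with n = 0.396.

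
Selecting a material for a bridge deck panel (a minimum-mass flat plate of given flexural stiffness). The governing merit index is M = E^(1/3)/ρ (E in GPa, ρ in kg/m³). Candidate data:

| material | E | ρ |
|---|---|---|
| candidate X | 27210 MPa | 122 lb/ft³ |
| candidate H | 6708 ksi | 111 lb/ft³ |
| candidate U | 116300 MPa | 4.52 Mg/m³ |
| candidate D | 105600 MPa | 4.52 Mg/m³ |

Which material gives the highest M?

After converting to SI:
  candidate X: E = 27.21 GPa, ρ = 1954 kg/m³
  candidate H: E = 46.25 GPa, ρ = 1778 kg/m³
  candidate U: E = 116.3 GPa, ρ = 4520 kg/m³
  candidate D: E = 105.6 GPa, ρ = 4520 kg/m³
  candidate H: M = 2.02×10⁻³
  candidate X: M = 1.54×10⁻³
  candidate U: M = 1.08×10⁻³
  candidate D: M = 1.05×10⁻³
Highest index: candidate H.

candidate H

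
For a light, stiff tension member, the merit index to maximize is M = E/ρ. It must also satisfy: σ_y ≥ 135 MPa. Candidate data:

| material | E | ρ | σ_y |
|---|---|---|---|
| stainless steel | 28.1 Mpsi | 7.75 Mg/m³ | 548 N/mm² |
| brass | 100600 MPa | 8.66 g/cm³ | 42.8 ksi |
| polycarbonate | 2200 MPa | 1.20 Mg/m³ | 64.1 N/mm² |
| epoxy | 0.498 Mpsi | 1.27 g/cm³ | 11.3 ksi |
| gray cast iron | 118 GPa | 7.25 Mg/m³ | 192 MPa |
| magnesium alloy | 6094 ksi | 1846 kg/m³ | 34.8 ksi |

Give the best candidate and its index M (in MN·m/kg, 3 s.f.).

stainless steel, M = 25.0 MN·m/kg

Screen on constraints: σ_y ≥ 135 MPa. Survivors: stainless steel, brass, gray cast iron, magnesium alloy.
After converting to SI:
  stainless steel: E = 193.7 GPa, ρ = 7750 kg/m³
  brass: E = 100.6 GPa, ρ = 8660 kg/m³
  gray cast iron: E = 118.0 GPa, ρ = 7250 kg/m³
  magnesium alloy: E = 42.02 GPa, ρ = 1846 kg/m³
  stainless steel: M = 25.0 MN·m/kg
  magnesium alloy: M = 22.8 MN·m/kg
  gray cast iron: M = 16.3 MN·m/kg
  brass: M = 11.6 MN·m/kg
The maximum is for stainless steel.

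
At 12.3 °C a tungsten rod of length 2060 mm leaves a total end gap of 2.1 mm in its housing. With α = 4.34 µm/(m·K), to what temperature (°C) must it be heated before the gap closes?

247 °C

α·L₀·ΔT = 2.1 mm ⇒ ΔT = 2.1 / (4.34×10⁻⁶ × 2060.0) = 234.9 K.
T = 12.3 + 234.9 = 247.2 °C.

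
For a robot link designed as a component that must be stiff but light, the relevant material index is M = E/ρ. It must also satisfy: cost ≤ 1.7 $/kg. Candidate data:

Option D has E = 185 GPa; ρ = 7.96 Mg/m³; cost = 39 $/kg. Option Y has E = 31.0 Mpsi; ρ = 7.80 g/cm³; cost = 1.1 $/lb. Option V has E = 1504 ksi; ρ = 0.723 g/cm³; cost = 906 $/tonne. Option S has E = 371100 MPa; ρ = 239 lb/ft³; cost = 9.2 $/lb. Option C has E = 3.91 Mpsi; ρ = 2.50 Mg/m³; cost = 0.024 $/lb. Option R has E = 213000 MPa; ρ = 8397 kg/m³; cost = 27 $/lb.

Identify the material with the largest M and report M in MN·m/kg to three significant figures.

option V, M = 14.3 MN·m/kg

Screen on constraints: cost ≤ 1.7 $/kg. Survivors: option V, option C.
Putting every candidate on a common basis:
  option V: E = 10.37 GPa, ρ = 723.0 kg/m³
  option C: E = 26.96 GPa, ρ = 2500 kg/m³
  option V: M = 14.3 MN·m/kg
  option C: M = 10.8 MN·m/kg
Highest index: option V.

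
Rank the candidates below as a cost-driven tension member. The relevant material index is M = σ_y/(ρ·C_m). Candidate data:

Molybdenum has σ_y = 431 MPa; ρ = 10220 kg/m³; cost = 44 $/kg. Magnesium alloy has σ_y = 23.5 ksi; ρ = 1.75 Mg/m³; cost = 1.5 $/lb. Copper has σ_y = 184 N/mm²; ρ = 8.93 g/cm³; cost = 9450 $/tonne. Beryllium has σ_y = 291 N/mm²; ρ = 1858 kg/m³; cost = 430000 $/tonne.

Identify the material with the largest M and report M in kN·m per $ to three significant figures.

Convert each candidate to consistent units, then evaluate M:
  molybdenum: σ_y = 431.0 MPa, ρ = 10220 kg/m³, cost = 44.00 $/kg
  magnesium alloy: σ_y = 162.0 MPa, ρ = 1750 kg/m³, cost = 3.307 $/kg
  copper: σ_y = 184.0 MPa, ρ = 8930 kg/m³, cost = 9.450 $/kg
  beryllium: σ_y = 291.0 MPa, ρ = 1858 kg/m³, cost = 430.0 $/kg
  magnesium alloy: M = 28.0 kN·m per $
  copper: M = 2.18 kN·m per $
  molybdenum: M = 0.958 kN·m per $
  beryllium: M = 0.364 kN·m per $
Magnesium alloy ranks first.

magnesium alloy, M = 28.0 kN·m per $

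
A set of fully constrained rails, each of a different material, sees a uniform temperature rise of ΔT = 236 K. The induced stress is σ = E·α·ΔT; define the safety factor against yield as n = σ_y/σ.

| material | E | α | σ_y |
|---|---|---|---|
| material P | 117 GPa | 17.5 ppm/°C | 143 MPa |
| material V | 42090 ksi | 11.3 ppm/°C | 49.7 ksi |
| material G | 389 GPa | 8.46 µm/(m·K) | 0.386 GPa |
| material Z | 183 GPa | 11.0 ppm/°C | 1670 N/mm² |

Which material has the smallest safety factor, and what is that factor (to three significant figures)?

material P, n = 0.296

With everything in SI (GPa, ×10⁻⁶/K, MPa):
  material P: E = 117.0, α = 17.5, σ_y = 143.0 → σ = 483 MPa, n = 0.296
  material V: E = 290.2, α = 11.3, σ_y = 342.7 → σ = 774 MPa, n = 0.443
  material G: E = 389.0, α = 8.46, σ_y = 386.0 → σ = 777 MPa, n = 0.497
  material Z: E = 183.0, α = 11.0, σ_y = 1670 → σ = 475 MPa, n = 3.52
Smallest n: material P with n = 0.296.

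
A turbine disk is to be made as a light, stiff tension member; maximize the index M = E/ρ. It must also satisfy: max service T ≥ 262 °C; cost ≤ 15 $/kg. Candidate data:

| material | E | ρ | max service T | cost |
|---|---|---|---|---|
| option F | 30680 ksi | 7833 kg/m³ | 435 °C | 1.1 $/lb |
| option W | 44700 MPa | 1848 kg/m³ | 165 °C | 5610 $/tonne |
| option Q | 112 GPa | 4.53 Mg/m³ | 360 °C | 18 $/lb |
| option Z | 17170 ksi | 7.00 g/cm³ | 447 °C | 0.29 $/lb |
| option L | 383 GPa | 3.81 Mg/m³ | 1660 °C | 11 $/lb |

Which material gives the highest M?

Screen on constraints: max service T ≥ 262 °C; cost ≤ 15 $/kg. Survivors: option F, option Z.
After converting to SI:
  option F: E = 211.5 GPa, ρ = 7833 kg/m³
  option Z: E = 118.4 GPa, ρ = 7000 kg/m³
  option F: M = 27.0 MN·m/kg
  option Z: M = 16.9 MN·m/kg
The maximum is for option F.

option F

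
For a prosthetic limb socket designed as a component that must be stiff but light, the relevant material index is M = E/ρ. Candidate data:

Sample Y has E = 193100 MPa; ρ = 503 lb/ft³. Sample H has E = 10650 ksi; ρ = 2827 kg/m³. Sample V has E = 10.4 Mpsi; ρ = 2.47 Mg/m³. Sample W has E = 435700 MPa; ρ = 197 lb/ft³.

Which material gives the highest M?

sample W

Convert each candidate to consistent units, then evaluate M:
  sample Y: E = 193.1 GPa, ρ = 8057 kg/m³
  sample H: E = 73.43 GPa, ρ = 2827 kg/m³
  sample V: E = 71.71 GPa, ρ = 2470 kg/m³
  sample W: E = 435.7 GPa, ρ = 3156 kg/m³
  sample W: M = 138 MN·m/kg
  sample V: M = 29.0 MN·m/kg
  sample H: M = 26.0 MN·m/kg
  sample Y: M = 24.0 MN·m/kg
Highest index: sample W.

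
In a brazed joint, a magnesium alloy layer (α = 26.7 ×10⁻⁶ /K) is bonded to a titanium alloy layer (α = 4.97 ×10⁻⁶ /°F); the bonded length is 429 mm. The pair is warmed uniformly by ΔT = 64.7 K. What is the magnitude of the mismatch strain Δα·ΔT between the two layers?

1.15×10⁻³

titanium alloy: α = 4.97×10⁻⁶/°F × 9/5 = 8.95×10⁻⁶/K.
Δα = |26.7 − 8.95|×10⁻⁶/K = 17.8×10⁻⁶/K.
Mismatch strain = Δα·ΔT = 17.8×10⁻⁶ × 64.7 = 1.15×10⁻³.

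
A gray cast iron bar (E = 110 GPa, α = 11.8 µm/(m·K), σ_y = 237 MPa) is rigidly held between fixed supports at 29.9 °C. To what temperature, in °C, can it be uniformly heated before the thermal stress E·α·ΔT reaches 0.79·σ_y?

E·α·ΔT = 187.2 MPa ⇒ ΔT = 187.2 / (110.0×10³ × 11.8×10⁻⁶) = 144.2 K.
T = 29.9 + 144.2 = 174.1 °C.

174 °C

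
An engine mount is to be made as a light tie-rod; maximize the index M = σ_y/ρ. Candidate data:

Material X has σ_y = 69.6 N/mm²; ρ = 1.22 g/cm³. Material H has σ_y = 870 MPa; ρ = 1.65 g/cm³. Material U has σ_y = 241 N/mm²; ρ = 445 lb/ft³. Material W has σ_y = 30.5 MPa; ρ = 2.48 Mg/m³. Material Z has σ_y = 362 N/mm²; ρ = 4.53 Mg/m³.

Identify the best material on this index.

Convert each candidate to consistent units, then evaluate M:
  material X: σ_y = 69.60 MPa, ρ = 1220 kg/m³
  material H: σ_y = 870.0 MPa, ρ = 1650 kg/m³
  material U: σ_y = 241.0 MPa, ρ = 7128 kg/m³
  material W: σ_y = 30.50 MPa, ρ = 2480 kg/m³
  material Z: σ_y = 362.0 MPa, ρ = 4530 kg/m³
  material H: M = 527 kN·m/kg
  material Z: M = 79.9 kN·m/kg
  material X: M = 57.0 kN·m/kg
  material U: M = 33.8 kN·m/kg
  material W: M = 12.3 kN·m/kg
Highest index: material H.

material H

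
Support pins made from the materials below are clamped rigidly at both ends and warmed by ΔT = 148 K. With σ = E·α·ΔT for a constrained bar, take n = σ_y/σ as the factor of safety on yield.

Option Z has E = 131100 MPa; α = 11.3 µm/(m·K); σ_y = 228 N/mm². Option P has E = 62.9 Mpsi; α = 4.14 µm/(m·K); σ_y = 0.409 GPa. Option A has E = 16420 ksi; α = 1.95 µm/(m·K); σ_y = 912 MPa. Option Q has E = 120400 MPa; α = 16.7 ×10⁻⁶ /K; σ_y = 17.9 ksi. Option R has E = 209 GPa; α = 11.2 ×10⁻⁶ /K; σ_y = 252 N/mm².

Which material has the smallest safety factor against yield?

In consistent units (E in GPa, α in ×10⁻⁶/K, σ_y in MPa):
  option Z: E = 131.1, α = 11.3, σ_y = 228.0 → σ = 219 MPa, n = 1.04
  option P: E = 433.7, α = 4.14, σ_y = 409.0 → σ = 266 MPa, n = 1.54
  option A: E = 113.2, α = 1.95, σ_y = 912.0 → σ = 32.7 MPa, n = 27.9
  option Q: E = 120.4, α = 16.7, σ_y = 123.4 → σ = 298 MPa, n = 0.415
  option R: E = 209.0, α = 11.2, σ_y = 252.0 → σ = 346 MPa, n = 0.727
Smallest n: option Q with n = 0.415.

option Q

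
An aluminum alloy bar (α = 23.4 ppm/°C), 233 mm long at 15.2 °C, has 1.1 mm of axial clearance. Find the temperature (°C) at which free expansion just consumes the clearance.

217 °C

α·L₀·ΔT = 1.1 mm ⇒ ΔT = 1.1 / (23.4×10⁻⁶ × 233.0) = 201.8 K.
T = 15.2 + 201.8 = 217.0 °C.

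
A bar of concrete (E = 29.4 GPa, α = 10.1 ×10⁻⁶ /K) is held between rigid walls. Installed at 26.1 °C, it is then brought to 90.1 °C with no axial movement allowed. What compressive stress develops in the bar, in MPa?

19.0 MPa

ΔT = 64.00 K. Constrained thermal stress σ = E·α·ΔT = 29.40×10³ MPa × 10.1×10⁻⁶ × 64.00 = 19.0 MPa (compressive).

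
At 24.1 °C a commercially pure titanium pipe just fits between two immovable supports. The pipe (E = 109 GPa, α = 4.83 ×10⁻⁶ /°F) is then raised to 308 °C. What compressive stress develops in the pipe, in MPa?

269 MPa

α = 4.83×10⁻⁶/°F × 9/5 = 8.69×10⁻⁶/K.
ΔT = 283.9 K. Constrained thermal stress σ = E·α·ΔT = 109.0×10³ MPa × 8.69×10⁻⁶ × 283.9 = 269 MPa (compressive).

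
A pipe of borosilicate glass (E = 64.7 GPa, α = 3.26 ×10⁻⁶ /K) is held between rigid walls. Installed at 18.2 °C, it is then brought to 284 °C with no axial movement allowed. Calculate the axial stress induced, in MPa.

ΔT = 265.8 K. Constrained thermal stress σ = E·α·ΔT = 64.70×10³ MPa × 3.26×10⁻⁶ × 265.8 = 56.1 MPa (compressive).

56.1 MPa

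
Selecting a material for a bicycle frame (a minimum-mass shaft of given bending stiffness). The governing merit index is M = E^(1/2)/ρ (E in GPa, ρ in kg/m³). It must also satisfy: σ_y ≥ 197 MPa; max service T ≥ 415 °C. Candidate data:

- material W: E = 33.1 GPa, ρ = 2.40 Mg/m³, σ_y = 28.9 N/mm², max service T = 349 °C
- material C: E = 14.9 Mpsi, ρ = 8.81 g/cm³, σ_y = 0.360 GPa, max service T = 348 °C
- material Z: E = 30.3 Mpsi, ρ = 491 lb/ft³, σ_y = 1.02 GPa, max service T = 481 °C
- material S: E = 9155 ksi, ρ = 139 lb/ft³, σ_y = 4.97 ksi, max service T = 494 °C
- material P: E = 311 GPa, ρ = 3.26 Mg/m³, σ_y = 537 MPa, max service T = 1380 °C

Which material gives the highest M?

material P

Screen on constraints: σ_y ≥ 197 MPa; max service T ≥ 415 °C. Survivors: material Z, material P.
Convert each candidate to consistent units, then evaluate M:
  material Z: E = 208.9 GPa, ρ = 7865 kg/m³
  material P: E = 311.0 GPa, ρ = 3260 kg/m³
  material P: M = 5.41×10⁻³
  material Z: M = 1.84×10⁻³
Material P ranks first.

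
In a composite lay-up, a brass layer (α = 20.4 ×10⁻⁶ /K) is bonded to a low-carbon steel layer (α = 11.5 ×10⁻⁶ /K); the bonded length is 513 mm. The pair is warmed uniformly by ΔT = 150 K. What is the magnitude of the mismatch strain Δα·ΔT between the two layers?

Δα = |20.4 − 11.5|×10⁻⁶/K = 8.90×10⁻⁶/K.
Mismatch strain = Δα·ΔT = 8.90×10⁻⁶ × 150.0 = 1.33×10⁻³.

1.33×10⁻³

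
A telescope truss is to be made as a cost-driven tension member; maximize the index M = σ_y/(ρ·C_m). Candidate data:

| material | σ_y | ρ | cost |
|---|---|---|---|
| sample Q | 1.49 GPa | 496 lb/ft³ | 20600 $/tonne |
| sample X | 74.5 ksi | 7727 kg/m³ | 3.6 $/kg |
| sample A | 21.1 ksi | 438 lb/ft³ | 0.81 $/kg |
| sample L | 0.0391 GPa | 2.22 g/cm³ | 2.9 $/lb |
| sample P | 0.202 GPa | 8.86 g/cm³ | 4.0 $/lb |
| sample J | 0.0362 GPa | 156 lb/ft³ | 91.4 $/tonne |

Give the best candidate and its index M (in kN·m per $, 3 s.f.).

sample J, M = 158 kN·m per $

In SI units:
  sample Q: σ_y = 1490 MPa, ρ = 7945 kg/m³, cost = 20.60 $/kg
  sample X: σ_y = 513.7 MPa, ρ = 7727 kg/m³, cost = 3.600 $/kg
  sample A: σ_y = 145.5 MPa, ρ = 7016 kg/m³, cost = 0.8100 $/kg
  sample L: σ_y = 39.10 MPa, ρ = 2220 kg/m³, cost = 6.393 $/kg
  sample P: σ_y = 202.0 MPa, ρ = 8860 kg/m³, cost = 8.818 $/kg
  sample J: σ_y = 36.20 MPa, ρ = 2499 kg/m³, cost = 0.09140 $/kg
  sample J: M = 158 kN·m per $
  sample A: M = 25.6 kN·m per $
  sample X: M = 18.5 kN·m per $
  sample Q: M = 9.10 kN·m per $
  sample L: M = 2.75 kN·m per $
  sample P: M = 2.59 kN·m per $
Highest index: sample J.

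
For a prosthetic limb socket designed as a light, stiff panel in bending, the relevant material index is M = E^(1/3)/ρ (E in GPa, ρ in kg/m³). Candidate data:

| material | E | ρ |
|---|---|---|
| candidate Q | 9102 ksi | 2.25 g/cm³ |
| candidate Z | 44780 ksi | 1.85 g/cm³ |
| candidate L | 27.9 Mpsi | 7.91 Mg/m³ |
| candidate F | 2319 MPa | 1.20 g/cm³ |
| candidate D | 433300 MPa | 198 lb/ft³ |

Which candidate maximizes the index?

After converting to SI:
  candidate Q: E = 62.76 GPa, ρ = 2250 kg/m³
  candidate Z: E = 308.7 GPa, ρ = 1850 kg/m³
  candidate L: E = 192.4 GPa, ρ = 7910 kg/m³
  candidate F: E = 2.319 GPa, ρ = 1200 kg/m³
  candidate D: E = 433.3 GPa, ρ = 3172 kg/m³
  candidate Z: M = 3.65×10⁻³
  candidate D: M = 2.39×10⁻³
  candidate Q: M = 1.77×10⁻³
  candidate F: M = 1.10×10⁻³
  candidate L: M = 0.730×10⁻³
Candidate Z has the largest M.

candidate Z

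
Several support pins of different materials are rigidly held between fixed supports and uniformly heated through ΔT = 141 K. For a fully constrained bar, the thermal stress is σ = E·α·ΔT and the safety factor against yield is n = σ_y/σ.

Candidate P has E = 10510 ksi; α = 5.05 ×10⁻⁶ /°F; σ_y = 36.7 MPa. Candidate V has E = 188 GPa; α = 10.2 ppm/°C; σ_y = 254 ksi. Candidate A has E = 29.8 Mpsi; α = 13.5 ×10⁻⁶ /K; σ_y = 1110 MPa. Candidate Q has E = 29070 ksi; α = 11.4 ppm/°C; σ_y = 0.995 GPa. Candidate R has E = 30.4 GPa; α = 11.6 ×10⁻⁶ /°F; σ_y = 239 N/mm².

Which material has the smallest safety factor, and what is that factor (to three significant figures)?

Per material, after unit conversion:
  candidate P: E = 72.46, α = 9.09, σ_y = 36.70 → σ = 92.9 MPa, n = 0.395
  candidate V: E = 188.0, α = 10.2, σ_y = 1751 → σ = 270 MPa, n = 6.48
  candidate A: E = 205.5, α = 13.5, σ_y = 1110 → σ = 391 MPa, n = 2.84
  candidate Q: E = 200.4, α = 11.4, σ_y = 995.0 → σ = 322 MPa, n = 3.09
  candidate R: E = 30.40, α = 20.9, σ_y = 239.0 → σ = 89.5 MPa, n = 2.67
Smallest n: candidate P with n = 0.395.

candidate P, n = 0.395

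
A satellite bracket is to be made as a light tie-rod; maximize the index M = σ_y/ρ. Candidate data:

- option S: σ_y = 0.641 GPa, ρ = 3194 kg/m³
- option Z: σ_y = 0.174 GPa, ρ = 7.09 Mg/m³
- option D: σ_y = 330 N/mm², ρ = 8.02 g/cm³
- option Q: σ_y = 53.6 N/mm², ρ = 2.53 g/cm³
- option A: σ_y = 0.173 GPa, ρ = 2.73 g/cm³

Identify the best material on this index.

Convert each candidate to consistent units, then evaluate M:
  option S: σ_y = 641.0 MPa, ρ = 3194 kg/m³
  option Z: σ_y = 174.0 MPa, ρ = 7090 kg/m³
  option D: σ_y = 330.0 MPa, ρ = 8020 kg/m³
  option Q: σ_y = 53.60 MPa, ρ = 2530 kg/m³
  option A: σ_y = 173.0 MPa, ρ = 2730 kg/m³
  option S: M = 201 kN·m/kg
  option A: M = 63.4 kN·m/kg
  option D: M = 41.1 kN·m/kg
  option Z: M = 24.5 kN·m/kg
  option Q: M = 21.2 kN·m/kg
Option S has the largest M.

option S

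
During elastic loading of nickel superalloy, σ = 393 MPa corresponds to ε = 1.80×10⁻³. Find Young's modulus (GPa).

E = σ/ε = 393 MPa / 1.80×10⁻³ = 218300 MPa = 218 GPa.

218 GPa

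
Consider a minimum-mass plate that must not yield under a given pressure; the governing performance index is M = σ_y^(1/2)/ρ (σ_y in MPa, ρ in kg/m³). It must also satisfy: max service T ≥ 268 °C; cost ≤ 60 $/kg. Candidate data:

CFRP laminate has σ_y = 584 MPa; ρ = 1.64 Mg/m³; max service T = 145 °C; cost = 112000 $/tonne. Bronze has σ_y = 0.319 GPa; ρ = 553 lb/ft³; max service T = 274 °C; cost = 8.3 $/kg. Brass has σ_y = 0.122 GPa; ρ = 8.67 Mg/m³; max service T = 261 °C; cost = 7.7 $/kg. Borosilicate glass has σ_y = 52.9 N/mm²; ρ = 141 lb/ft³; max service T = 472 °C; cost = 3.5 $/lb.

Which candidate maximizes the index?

Screen on constraints: max service T ≥ 268 °C; cost ≤ 60 $/kg. Survivors: bronze, borosilicate glass.
Normalizing units and computing the index:
  bronze: σ_y = 319.0 MPa, ρ = 8858 kg/m³
  borosilicate glass: σ_y = 52.90 MPa, ρ = 2259 kg/m³
  borosilicate glass: M = 3.22×10⁻³
  bronze: M = 2.02×10⁻³
Highest index: borosilicate glass.

borosilicate glass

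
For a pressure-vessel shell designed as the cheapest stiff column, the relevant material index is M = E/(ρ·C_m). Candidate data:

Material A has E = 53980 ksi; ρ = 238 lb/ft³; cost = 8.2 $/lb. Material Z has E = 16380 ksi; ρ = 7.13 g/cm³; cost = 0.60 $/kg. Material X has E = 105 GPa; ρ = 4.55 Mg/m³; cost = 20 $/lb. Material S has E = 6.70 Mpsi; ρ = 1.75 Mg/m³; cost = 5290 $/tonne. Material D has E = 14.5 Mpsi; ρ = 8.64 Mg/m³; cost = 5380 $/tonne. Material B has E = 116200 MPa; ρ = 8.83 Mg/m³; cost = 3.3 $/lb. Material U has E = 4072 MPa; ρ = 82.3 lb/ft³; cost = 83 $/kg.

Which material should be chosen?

Normalizing units and computing the index:
  material A: E = 372.2 GPa, ρ = 3812 kg/m³, cost = 18.08 $/kg
  material Z: E = 112.9 GPa, ρ = 7130 kg/m³, cost = 0.6000 $/kg
  material X: E = 105.0 GPa, ρ = 4550 kg/m³, cost = 44.09 $/kg
  material S: E = 46.19 GPa, ρ = 1750 kg/m³, cost = 5.290 $/kg
  material D: E = 99.97 GPa, ρ = 8640 kg/m³, cost = 5.380 $/kg
  material B: E = 116.2 GPa, ρ = 8830 kg/m³, cost = 7.275 $/kg
  material U: E = 4.072 GPa, ρ = 1318 kg/m³, cost = 83.00 $/kg
  material Z: M = 26.4 MN·m per $
  material A: M = 5.40 MN·m per $
  material S: M = 4.99 MN·m per $
  material D: M = 2.15 MN·m per $
  material B: M = 1.81 MN·m per $
  material X: M = 0.523 MN·m per $
  material U: M = 0.0372 MN·m per $
Material Z has the largest M.

material Z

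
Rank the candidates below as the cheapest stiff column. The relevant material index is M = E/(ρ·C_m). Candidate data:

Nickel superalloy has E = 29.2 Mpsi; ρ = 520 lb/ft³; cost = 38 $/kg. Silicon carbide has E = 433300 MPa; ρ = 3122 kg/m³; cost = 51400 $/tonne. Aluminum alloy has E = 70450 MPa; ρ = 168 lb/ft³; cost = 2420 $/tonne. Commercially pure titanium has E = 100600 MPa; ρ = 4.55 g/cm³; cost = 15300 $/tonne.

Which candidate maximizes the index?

In SI units:
  nickel superalloy: E = 201.3 GPa, ρ = 8330 kg/m³, cost = 38.00 $/kg
  silicon carbide: E = 433.3 GPa, ρ = 3122 kg/m³, cost = 51.40 $/kg
  aluminum alloy: E = 70.45 GPa, ρ = 2691 kg/m³, cost = 2.420 $/kg
  commercially pure titanium: E = 100.6 GPa, ρ = 4550 kg/m³, cost = 15.30 $/kg
  aluminum alloy: M = 10.8 MN·m per $
  silicon carbide: M = 2.70 MN·m per $
  commercially pure titanium: M = 1.45 MN·m per $
  nickel superalloy: M = 0.636 MN·m per $
Highest index: aluminum alloy.

aluminum alloy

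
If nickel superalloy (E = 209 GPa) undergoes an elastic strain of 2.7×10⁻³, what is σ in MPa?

σ = E·ε = 209000 MPa × 2.7×10⁻³ = 564 MPa.

564 MPa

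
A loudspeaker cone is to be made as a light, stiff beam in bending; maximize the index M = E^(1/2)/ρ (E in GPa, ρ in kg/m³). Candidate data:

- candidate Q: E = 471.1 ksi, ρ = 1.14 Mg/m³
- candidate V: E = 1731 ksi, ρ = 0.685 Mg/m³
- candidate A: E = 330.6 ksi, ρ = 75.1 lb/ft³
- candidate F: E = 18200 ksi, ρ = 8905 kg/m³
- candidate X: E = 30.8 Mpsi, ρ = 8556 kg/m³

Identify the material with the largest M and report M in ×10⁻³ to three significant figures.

Convert each candidate to consistent units, then evaluate M:
  candidate Q: E = 3.248 GPa, ρ = 1140 kg/m³
  candidate V: E = 11.93 GPa, ρ = 685.0 kg/m³
  candidate A: E = 2.279 GPa, ρ = 1203 kg/m³
  candidate F: E = 125.5 GPa, ρ = 8905 kg/m³
  candidate X: E = 212.4 GPa, ρ = 8556 kg/m³
  candidate V: M = 5.04×10⁻³
  candidate X: M = 1.70×10⁻³
  candidate Q: M = 1.58×10⁻³
  candidate F: M = 1.26×10⁻³
  candidate A: M = 1.26×10⁻³
Candidate V ranks first.

candidate V, M = 5.04×10⁻³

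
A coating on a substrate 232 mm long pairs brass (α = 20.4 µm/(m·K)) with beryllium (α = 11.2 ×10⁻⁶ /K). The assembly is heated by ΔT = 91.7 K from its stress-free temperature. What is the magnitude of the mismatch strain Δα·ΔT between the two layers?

8.44×10⁻⁴

Δα = |20.4 − 11.2|×10⁻⁶/K = 9.20×10⁻⁶/K.
Mismatch strain = Δα·ΔT = 9.20×10⁻⁶ × 91.7 = 8.44×10⁻⁴.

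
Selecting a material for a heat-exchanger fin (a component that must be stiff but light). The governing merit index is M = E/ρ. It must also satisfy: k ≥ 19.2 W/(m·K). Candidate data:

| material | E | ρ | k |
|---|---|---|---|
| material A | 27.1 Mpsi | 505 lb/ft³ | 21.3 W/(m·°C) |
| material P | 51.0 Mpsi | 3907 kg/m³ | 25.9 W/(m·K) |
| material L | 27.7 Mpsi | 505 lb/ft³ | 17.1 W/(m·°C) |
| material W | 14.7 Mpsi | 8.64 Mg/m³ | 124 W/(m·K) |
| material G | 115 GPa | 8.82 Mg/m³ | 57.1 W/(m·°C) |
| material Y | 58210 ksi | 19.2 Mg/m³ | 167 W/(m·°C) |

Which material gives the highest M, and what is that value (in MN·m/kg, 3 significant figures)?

Screen on constraints: k ≥ 19.2 W/(m·K). Survivors: material A, material P, material W, material G, material Y.
Convert each candidate to consistent units, then evaluate M:
  material A: E = 186.8 GPa, ρ = 8089 kg/m³
  material P: E = 351.6 GPa, ρ = 3907 kg/m³
  material W: E = 101.4 GPa, ρ = 8640 kg/m³
  material G: E = 115.0 GPa, ρ = 8820 kg/m³
  material Y: E = 401.3 GPa, ρ = 19200 kg/m³
  material P: M = 90.0 MN·m/kg
  material A: M = 23.1 MN·m/kg
  material Y: M = 20.9 MN·m/kg
  material G: M = 13.0 MN·m/kg
  material W: M = 11.7 MN·m/kg
Material P has the largest M.

material P, M = 90.0 MN·m/kg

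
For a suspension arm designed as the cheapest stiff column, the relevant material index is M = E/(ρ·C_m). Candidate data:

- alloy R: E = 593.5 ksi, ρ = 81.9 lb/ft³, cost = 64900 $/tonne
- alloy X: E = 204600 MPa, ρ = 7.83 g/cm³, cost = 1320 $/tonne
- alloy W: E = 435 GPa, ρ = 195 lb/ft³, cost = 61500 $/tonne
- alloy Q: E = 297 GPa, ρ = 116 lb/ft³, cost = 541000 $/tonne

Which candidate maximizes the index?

Putting every candidate on a common basis:
  alloy R: E = 4.092 GPa, ρ = 1312 kg/m³, cost = 64.90 $/kg
  alloy X: E = 204.6 GPa, ρ = 7830 kg/m³, cost = 1.320 $/kg
  alloy W: E = 435.0 GPa, ρ = 3124 kg/m³, cost = 61.50 $/kg
  alloy Q: E = 297.0 GPa, ρ = 1858 kg/m³, cost = 541.0 $/kg
  alloy X: M = 19.8 MN·m per $
  alloy W: M = 2.26 MN·m per $
  alloy Q: M = 0.295 MN·m per $
  alloy R: M = 0.0481 MN·m per $
The maximum is for alloy X.

alloy X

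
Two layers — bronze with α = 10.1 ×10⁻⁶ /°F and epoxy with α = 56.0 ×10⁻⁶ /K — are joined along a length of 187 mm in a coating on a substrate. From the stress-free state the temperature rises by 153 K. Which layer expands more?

bronze: α = 10.1×10⁻⁶/°F × 9/5 = 18.2×10⁻⁶/K.
α(bronze) = 18.2×10⁻⁶/K vs α(epoxy) = 56.0×10⁻⁶/K.
Higher α expands more for the same ΔT: epoxy.

epoxy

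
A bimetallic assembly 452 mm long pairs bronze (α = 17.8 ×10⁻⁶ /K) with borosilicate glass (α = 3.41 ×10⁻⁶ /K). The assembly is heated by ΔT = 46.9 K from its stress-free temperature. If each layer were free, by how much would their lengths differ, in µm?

305 µm

Δα = |17.8 − 3.41|×10⁻⁶/K = 14.4×10⁻⁶/K.
ΔL_mismatch = Δα·L·ΔT = 14.4×10⁻⁶ × 452.0 mm × 46.9 K = 305 µm.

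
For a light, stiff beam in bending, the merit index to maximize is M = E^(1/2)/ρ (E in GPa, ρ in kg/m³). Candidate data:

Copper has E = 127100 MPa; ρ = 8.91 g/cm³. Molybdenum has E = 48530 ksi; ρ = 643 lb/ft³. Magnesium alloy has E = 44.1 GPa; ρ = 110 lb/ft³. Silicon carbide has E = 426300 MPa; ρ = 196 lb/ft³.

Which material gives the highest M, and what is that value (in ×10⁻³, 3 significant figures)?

In SI units:
  copper: E = 127.1 GPa, ρ = 8910 kg/m³
  molybdenum: E = 334.6 GPa, ρ = 10300 kg/m³
  magnesium alloy: E = 44.10 GPa, ρ = 1762 kg/m³
  silicon carbide: E = 426.3 GPa, ρ = 3140 kg/m³
  silicon carbide: M = 6.58×10⁻³
  magnesium alloy: M = 3.77×10⁻³
  molybdenum: M = 1.78×10⁻³
  copper: M = 1.27×10⁻³
Silicon carbide ranks first.

silicon carbide, M = 6.58×10⁻³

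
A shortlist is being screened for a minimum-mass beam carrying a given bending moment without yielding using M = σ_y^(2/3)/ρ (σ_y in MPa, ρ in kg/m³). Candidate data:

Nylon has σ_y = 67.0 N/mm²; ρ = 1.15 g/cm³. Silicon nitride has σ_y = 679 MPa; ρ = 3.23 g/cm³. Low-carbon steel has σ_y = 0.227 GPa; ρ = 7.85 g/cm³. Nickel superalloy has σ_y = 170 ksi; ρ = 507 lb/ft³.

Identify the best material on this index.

silicon nitride

Normalizing units and computing the index:
  nylon: σ_y = 67.00 MPa, ρ = 1150 kg/m³
  silicon nitride: σ_y = 679.0 MPa, ρ = 3230 kg/m³
  low-carbon steel: σ_y = 227.0 MPa, ρ = 7850 kg/m³
  nickel superalloy: σ_y = 1172 MPa, ρ = 8121 kg/m³
  silicon nitride: M = 23.9×10⁻³
  nylon: M = 14.3×10⁻³
  nickel superalloy: M = 13.7×10⁻³
  low-carbon steel: M = 4.74×10⁻³
Silicon nitride has the largest M.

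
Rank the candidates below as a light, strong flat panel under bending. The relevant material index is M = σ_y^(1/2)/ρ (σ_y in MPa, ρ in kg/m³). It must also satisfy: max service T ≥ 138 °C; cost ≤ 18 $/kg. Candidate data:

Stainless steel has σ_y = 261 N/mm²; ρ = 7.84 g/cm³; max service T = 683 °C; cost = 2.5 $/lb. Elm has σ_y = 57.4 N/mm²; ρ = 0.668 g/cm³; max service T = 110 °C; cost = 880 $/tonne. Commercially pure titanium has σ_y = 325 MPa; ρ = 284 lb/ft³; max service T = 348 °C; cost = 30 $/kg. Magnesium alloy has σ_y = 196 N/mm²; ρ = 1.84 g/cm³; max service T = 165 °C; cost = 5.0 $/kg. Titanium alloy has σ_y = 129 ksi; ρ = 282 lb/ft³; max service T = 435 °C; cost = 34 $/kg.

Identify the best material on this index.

Screen on constraints: max service T ≥ 138 °C; cost ≤ 18 $/kg. Survivors: stainless steel, magnesium alloy.
Normalizing units and computing the index:
  stainless steel: σ_y = 261.0 MPa, ρ = 7840 kg/m³
  magnesium alloy: σ_y = 196.0 MPa, ρ = 1840 kg/m³
  magnesium alloy: M = 7.61×10⁻³
  stainless steel: M = 2.06×10⁻³
Magnesium alloy has the largest M.

magnesium alloy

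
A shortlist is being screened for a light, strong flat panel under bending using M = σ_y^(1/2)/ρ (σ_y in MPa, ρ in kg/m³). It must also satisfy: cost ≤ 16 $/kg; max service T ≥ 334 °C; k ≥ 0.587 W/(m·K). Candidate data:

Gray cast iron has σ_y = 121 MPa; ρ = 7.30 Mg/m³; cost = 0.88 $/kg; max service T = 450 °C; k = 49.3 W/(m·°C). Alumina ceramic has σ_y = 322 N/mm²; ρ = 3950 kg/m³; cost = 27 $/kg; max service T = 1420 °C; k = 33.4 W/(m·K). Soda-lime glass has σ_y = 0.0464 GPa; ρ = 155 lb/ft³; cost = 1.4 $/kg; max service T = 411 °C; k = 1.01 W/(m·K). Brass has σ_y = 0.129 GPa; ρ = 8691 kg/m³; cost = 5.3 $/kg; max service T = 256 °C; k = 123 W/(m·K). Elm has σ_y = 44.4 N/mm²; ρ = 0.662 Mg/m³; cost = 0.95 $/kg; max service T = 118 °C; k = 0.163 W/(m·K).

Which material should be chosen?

Screen on constraints: cost ≤ 16 $/kg; max service T ≥ 334 °C; k ≥ 0.587 W/(m·K). Survivors: gray cast iron, soda-lime glass.
Normalizing units and computing the index:
  gray cast iron: σ_y = 121.0 MPa, ρ = 7300 kg/m³
  soda-lime glass: σ_y = 46.40 MPa, ρ = 2483 kg/m³
  soda-lime glass: M = 2.74×10⁻³
  gray cast iron: M = 1.51×10⁻³
The maximum is for soda-lime glass.

soda-lime glass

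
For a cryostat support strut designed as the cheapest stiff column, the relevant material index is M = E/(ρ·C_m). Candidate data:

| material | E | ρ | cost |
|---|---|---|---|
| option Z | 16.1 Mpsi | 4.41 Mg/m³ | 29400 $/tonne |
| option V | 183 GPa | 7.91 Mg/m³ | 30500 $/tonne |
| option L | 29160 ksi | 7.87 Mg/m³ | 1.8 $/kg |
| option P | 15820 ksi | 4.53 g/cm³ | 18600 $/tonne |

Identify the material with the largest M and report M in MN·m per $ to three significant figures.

option L, M = 14.2 MN·m per $

Normalizing units and computing the index:
  option Z: E = 111.0 GPa, ρ = 4410 kg/m³, cost = 29.40 $/kg
  option V: E = 183.0 GPa, ρ = 7910 kg/m³, cost = 30.50 $/kg
  option L: E = 201.1 GPa, ρ = 7870 kg/m³, cost = 1.800 $/kg
  option P: E = 109.1 GPa, ρ = 4530 kg/m³, cost = 18.60 $/kg
  option L: M = 14.2 MN·m per $
  option P: M = 1.29 MN·m per $
  option Z: M = 0.856 MN·m per $
  option V: M = 0.759 MN·m per $
Option L ranks first.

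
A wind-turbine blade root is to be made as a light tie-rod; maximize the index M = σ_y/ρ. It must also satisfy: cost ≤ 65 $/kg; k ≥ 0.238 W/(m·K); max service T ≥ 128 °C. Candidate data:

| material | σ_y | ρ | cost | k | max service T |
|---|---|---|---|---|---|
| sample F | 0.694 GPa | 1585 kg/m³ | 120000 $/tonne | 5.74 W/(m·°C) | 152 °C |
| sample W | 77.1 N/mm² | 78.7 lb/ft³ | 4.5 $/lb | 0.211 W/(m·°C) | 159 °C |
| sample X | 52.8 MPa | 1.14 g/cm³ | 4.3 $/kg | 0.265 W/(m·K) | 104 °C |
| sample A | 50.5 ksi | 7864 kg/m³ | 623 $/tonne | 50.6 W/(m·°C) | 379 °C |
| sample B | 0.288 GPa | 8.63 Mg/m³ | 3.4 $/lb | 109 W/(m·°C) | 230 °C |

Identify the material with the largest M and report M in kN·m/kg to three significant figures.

sample A, M = 44.3 kN·m/kg

Screen on constraints: cost ≤ 65 $/kg; k ≥ 0.238 W/(m·K); max service T ≥ 128 °C. Survivors: sample A, sample B.
Convert each candidate to consistent units, then evaluate M:
  sample A: σ_y = 348.2 MPa, ρ = 7864 kg/m³
  sample B: σ_y = 288.0 MPa, ρ = 8630 kg/m³
  sample A: M = 44.3 kN·m/kg
  sample B: M = 33.4 kN·m/kg
Highest index: sample A.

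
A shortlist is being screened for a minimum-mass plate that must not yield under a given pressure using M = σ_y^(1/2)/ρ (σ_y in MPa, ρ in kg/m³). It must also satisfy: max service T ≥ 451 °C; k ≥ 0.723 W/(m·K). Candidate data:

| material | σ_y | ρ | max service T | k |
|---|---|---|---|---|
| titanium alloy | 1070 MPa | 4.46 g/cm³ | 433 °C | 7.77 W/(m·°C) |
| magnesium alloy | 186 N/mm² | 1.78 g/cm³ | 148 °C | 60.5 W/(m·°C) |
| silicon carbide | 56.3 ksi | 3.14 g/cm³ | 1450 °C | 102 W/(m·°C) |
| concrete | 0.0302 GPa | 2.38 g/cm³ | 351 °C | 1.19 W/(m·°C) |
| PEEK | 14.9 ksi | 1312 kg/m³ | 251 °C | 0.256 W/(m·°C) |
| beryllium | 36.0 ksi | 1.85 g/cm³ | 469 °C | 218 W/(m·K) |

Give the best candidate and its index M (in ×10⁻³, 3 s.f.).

beryllium, M = 8.52×10⁻³

Screen on constraints: max service T ≥ 451 °C; k ≥ 0.723 W/(m·K). Survivors: silicon carbide, beryllium.
Convert each candidate to consistent units, then evaluate M:
  silicon carbide: σ_y = 388.2 MPa, ρ = 3140 kg/m³
  beryllium: σ_y = 248.2 MPa, ρ = 1850 kg/m³
  beryllium: M = 8.52×10⁻³
  silicon carbide: M = 6.27×10⁻³
The maximum is for beryllium.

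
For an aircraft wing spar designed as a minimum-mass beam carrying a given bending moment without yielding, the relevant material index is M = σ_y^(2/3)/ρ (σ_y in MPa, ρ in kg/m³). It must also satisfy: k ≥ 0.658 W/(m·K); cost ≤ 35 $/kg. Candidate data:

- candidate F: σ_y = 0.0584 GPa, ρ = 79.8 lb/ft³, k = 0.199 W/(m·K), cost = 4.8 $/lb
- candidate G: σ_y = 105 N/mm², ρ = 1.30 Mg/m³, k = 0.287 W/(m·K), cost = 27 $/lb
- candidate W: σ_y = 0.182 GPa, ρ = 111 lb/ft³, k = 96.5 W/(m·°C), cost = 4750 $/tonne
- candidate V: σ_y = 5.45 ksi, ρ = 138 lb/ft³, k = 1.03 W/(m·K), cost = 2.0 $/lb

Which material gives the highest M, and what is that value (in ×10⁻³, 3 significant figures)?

candidate W, M = 18.1×10⁻³

Screen on constraints: k ≥ 0.658 W/(m·K); cost ≤ 35 $/kg. Survivors: candidate W, candidate V.
Normalizing units and computing the index:
  candidate W: σ_y = 182.0 MPa, ρ = 1778 kg/m³
  candidate V: σ_y = 37.58 MPa, ρ = 2211 kg/m³
  candidate W: M = 18.1×10⁻³
  candidate V: M = 5.08×10⁻³
The maximum is for candidate W.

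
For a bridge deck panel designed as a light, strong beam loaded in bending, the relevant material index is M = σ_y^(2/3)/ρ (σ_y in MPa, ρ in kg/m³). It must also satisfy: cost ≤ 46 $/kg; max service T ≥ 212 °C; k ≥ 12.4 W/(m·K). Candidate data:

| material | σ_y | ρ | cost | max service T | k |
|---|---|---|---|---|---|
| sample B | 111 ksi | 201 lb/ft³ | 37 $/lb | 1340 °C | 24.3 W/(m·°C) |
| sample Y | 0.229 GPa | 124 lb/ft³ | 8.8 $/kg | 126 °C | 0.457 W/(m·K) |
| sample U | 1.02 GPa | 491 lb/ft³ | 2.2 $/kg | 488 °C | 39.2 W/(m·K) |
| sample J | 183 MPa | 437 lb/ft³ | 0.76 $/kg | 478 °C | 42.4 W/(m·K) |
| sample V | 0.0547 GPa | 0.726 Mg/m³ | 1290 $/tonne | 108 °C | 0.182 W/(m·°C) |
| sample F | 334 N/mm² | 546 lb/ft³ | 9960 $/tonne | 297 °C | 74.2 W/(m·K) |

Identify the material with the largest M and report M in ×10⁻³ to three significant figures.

sample U, M = 12.9×10⁻³

Screen on constraints: cost ≤ 46 $/kg; max service T ≥ 212 °C; k ≥ 12.4 W/(m·K). Survivors: sample U, sample J, sample F.
Convert each candidate to consistent units, then evaluate M:
  sample U: σ_y = 1020 MPa, ρ = 7865 kg/m³
  sample J: σ_y = 183.0 MPa, ρ = 7000 kg/m³
  sample F: σ_y = 334.0 MPa, ρ = 8746 kg/m³
  sample U: M = 12.9×10⁻³
  sample F: M = 5.50×10⁻³
  sample J: M = 4.60×10⁻³
Sample U has the largest M.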